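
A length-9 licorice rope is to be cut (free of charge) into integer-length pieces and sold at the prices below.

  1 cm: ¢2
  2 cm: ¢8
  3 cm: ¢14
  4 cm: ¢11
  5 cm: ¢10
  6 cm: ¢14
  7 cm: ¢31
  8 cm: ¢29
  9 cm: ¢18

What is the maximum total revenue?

Build r[k] bottom-up: r[k] = max over allowed piece i of (p[i] + r[k−i]).
r[1] = 2
r[2] = max(2+2, 8+0) = 8
r[3] = max(2+8, 8+2, 14+0) = 14
r[4] = max(2+14, 8+8, 14+2, 11+0) = 16
r[5] = max(2+16, 8+14, 14+8, 11+2, 10+0) = 22
r[6] = max(2+22, 8+16, 14+14, 11+8, 10+2, 14+0) = 28
r[7] = max(2+28, 8+22, 14+16, …, 14+2, 31+0) = 31
r[8] = max(2+31, 8+28, 14+22, …, 31+2, 29+0) = 36
r[9] = max(2+36, 8+31, 14+28, …, 29+2, 18+0) = 42
One optimal cutting: 3 + 3 + 3 → ¢14 + ¢14 + ¢14 = ¢42.

42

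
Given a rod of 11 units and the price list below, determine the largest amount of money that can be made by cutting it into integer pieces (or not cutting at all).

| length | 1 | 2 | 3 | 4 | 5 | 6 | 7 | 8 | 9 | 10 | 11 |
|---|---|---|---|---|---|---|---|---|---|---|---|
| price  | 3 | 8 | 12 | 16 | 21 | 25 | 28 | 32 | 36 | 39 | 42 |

46

Build best[k] bottom-up: best[k] = max over allowed piece i of (p[i] + best[k−i]).
best[1] = 3
best[2] = 8
best[3] = 12
best[4] = 16  (first piece 2, then best[2]=8)
best[5] = 21
best[6] = 25
best[7] = 29  (first piece 2, then best[5]=21)
best[8] = 33  (first piece 2, then best[6]=25)
best[9] = 37  (first piece 2, then best[7]=29)
best[10] = 42  (first piece 5, then best[5]=21)
best[11] = 46  (first piece 5, then best[6]=25)
One optimal cutting: 6 + 5 → $25 + $21 = $46.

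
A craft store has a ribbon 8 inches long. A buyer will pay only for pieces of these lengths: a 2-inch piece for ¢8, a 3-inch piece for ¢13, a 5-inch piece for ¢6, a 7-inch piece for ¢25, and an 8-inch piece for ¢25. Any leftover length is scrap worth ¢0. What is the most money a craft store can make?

Consider every possible first cut. r[k] is the best of p[i]+r[k−i] over all sellable i≤k.
r[1] = 0
r[2] = 8
r[3] = 13
r[4] = 16  (first piece 2, then r[2]=8)
r[5] = 21  (first piece 2, then r[3]=13)
r[6] = 26  (first piece 3, then r[3]=13)
r[7] = 29  (first piece 2, then r[5]=21)
r[8] = 34  (first piece 2, then r[6]=26)
One optimal cutting: 3 + 3 + 2 → ¢34.

34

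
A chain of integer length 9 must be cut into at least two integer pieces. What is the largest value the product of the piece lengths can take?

Let P[k] be the best product for length k (with at least one cut). For each first piece i, the rest contributes max(k−i, P[k−i]).
Small cases: P[2]=1, P[3]=2, P[4]=4.
P[5] = max(1*4, 2*3, 3*2, 4*1) = 6
P[6] = max(1*6, 2*4, 3*3, 4*2, 5*1) = 9
P[7] = max(1*9, 2*6, 3*4, 4*3, 5*2, 6*1) = 12
P[8] = max(1*12, 2*9, 3*6, …, 6*2, 7*1) = 18
P[9] = max(1*18, 2*12, 3*9, …, 7*2, 8*1) = 27
One optimal split: 3 + 3 + 3; product 3*3*3 = 27.

27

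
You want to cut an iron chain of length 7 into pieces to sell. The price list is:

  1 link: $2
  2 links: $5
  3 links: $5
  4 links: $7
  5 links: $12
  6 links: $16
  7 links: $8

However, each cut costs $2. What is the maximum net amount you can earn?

16

Build net[k] bottom-up: net[k] = max over allowed piece i of (p[i] + net[k−i]) − 2 per cut.
net[1] = 2
net[2] = 5
net[3] = 5  (first piece 1, then net[2]=5)
net[4] = 8  (first piece 2, then net[2]=5)
net[5] = 12
net[6] = 16
net[7] = 16  (first piece 1, then net[6]=16)
One optimal plan: pieces 6 + 1 (1 cut) → $18 − $2 = $16.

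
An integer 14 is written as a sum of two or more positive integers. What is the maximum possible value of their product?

Define m[k] = max over 1≤i<k of i · max(k−i, m[k−i]); the inner max lets the remainder stay uncut if that's better.
m[2] = 1×max(1,0) = 1×1 = 1
m[3] = 1×max(2,1) = 1×2 = 2
m[4] = 2×max(2,1) = 2×2 = 4
m[5] = 2×max(3,2) = 2×3 = 6
m[6] = 3×max(3,2) = 3×3 = 9
m[7] = 2×max(5,6) = 2×6 = 12
m[8] = 2×max(6,9) = 2×9 = 18
m[9] = 3×max(6,9) = 3×9 = 27
m[10] = 2×max(8,18) = 2×18 = 36
m[11] = 2×max(9,27) = 2×27 = 54
m[12] = 3×max(9,27) = 3×27 = 81
m[13] = 2×max(11,54) = 2×54 = 108
m[14] = 2×max(12,81) = 2×81 = 162
One optimal split: 3 + 3 + 3 + 3 + 2; product 3×3×3×3×2 = 162.

162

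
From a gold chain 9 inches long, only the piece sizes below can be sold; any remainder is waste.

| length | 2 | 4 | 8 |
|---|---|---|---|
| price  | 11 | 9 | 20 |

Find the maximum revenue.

Build f[k] bottom-up: f[k] = max over allowed piece i of (p[i] + f[k−i]).
f[1] = 0
f[2] = 11
f[3] = 11
f[4] = max(11+11, 9+0) = 22
f[5] = max(11+11, 9+0) = 22
f[6] = max(11+22, 9+11) = 33
f[7] = max(11+22, 9+11) = 33
f[8] = max(11+33, 9+22, 20+0) = 44
f[9] = max(11+33, 9+22, 20+0) = 44
One optimal cutting: pieces 2 + 2 + 2 + 2 with 1 inch of scrap → $44.

44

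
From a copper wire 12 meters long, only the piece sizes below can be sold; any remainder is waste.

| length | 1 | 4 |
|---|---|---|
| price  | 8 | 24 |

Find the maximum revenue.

Build f[k] bottom-up: f[k] = max over allowed piece i of (p[i] + f[k−i]).
f[1] = 8
f[2] = 16  (first piece 1, then f[1]=8)
f[3] = 24  (first piece 1, then f[2]=16)
f[4] = 32  (first piece 1, then f[3]=24)
f[5] = 40  (first piece 1, then f[4]=32)
f[6] = 48  (first piece 1, then f[5]=40)
f[7] = 56  (first piece 1, then f[6]=48)
f[8] = 64  (first piece 1, then f[7]=56)
f[9] = 72  (first piece 1, then f[8]=64)
f[10] = 80  (first piece 1, then f[9]=72)
f[11] = 88  (first piece 1, then f[10]=80)
f[12] = 96  (first piece 1, then f[11]=88)
One optimal cutting: 1 + 1 + 1 + 1 + 1 + 1 + 1 + 1 + 1 + 1 + 1 + 1 → €96.

96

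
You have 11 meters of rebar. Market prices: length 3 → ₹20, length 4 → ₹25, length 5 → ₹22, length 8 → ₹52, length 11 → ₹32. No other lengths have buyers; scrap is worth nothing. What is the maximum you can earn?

Consider every possible first cut. r[k] is the best of p[i]+r[k−i] over all sellable i≤k.
r[1] = 0
r[2] = 0
r[3] = 20
r[4] = max(20+0, 25+0) = 25
r[5] = max(20+0, 25+0, 22+0) = 25
r[6] = max(20+20, 25+0, 22+0) = 40
r[7] = max(20+25, 25+20, 22+0) = 45
r[8] = max(20+25, 25+25, 22+20, 52+0) = 52
r[9] = max(20+40, 25+25, 22+25, 52+0) = 60
r[10] = max(20+45, 25+40, 22+25, 52+0) = 65
r[11] = max(20+52, 25+45, 22+40, 52+20, 32+0) = 72
One optimal cutting: 8 + 3 → ₹72.

72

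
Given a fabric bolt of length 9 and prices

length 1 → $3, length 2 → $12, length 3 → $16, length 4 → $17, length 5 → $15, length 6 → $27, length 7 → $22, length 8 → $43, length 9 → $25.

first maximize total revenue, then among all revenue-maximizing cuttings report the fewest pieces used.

Let r[k] be the best obtainable value from length k. For each k, try every first piece i and keep the best of price[i] + r[k−i].
r[1] = 3
r[2] = max(3+3, 12+0) = 12
r[3] = max(3+12, 12+3, 16+0) = 16
r[4] = max(3+16, 12+12, 16+3, 17+0) = 24
r[5] = max(3+24, 12+16, 16+12, 17+3, 15+0) = 28
r[6] = max(3+28, 12+24, 16+16, 17+12, 15+3, 27+0) = 36
r[7] = max(3+36, 12+28, 16+24, …, 27+3, 22+0) = 40
r[8] = max(3+40, 12+36, 16+28, …, 22+3, 43+0) = 48
r[9] = max(3+48, 12+40, 16+36, …, 43+3, 25+0) = 52
Maximum revenue is $52.
Now minimize piece count subject to staying optimal: for each k, pieces[k] = 1 + min over i with p[i]+r[k−i]=r[k] of pieces[k−i].
pieces[6] = 3
pieces[7] = 3
pieces[8] = 4
pieces[9] = 4

4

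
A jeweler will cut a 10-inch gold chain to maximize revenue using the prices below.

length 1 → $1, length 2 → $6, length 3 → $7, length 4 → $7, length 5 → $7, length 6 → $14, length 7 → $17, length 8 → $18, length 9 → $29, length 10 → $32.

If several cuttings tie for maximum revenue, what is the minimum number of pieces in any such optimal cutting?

1

Consider every possible first cut. r[k] is the best of p[i]+r[k−i] over all sellable i≤k.
r[1] = 1
r[2] = max(1+1, 6+0) = 6
r[3] = max(1+6, 6+1, 7+0) = 7
r[4] = max(1+7, 6+6, 7+1, 7+0) = 12
r[5] = max(1+12, 6+7, 7+6, 7+1, 7+0) = 13
r[6] = max(1+13, 6+12, 7+7, 7+6, 7+1, 14+0) = 18
r[7] = max(1+18, 6+13, 7+12, …, 14+1, 17+0) = 19
r[8] = max(1+19, 6+18, 7+13, …, 17+1, 18+0) = 24
r[9] = max(1+24, 6+19, 7+18, …, 18+1, 29+0) = 29
r[10] = max(1+29, 6+24, 7+19, …, 29+1, 32+0) = 32
Maximum revenue is $32.
Now minimize piece count subject to staying optimal: for each k, pieces[k] = 1 + min over i with p[i]+r[k−i]=r[k] of pieces[k−i].
pieces[7] = 3
pieces[8] = 4
pieces[9] = 1
pieces[10] = 1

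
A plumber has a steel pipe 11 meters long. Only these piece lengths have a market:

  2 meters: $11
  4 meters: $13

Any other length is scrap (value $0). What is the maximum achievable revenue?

55

Consider every possible first cut. f[k] is the best of p[i]+f[k−i] over all sellable i≤k.
f[1] = 0
f[2] = 11
f[3] = 11
f[4] = 22  (first piece 2, then f[2]=11)
f[5] = 22
f[6] = 33  (first piece 2, then f[4]=22)
f[7] = 33
f[8] = 44  (first piece 2, then f[6]=33)
f[9] = 44
f[10] = 55  (first piece 2, then f[8]=44)
f[11] = 55
One optimal cutting: pieces 2 + 2 + 2 + 2 + 2 with 1 meter of scrap → $55.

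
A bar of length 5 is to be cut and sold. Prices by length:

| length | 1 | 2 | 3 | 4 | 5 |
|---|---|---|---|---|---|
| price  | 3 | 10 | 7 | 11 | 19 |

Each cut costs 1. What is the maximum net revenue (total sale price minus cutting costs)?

Consider every possible first cut. r[k] is the best of p[i]+r[k−i] over all sellable i≤k, charging 1 whenever i<k.
r[1] = 3
r[2] = 10
r[3] = 12  (first piece 1, then r[2]=10)
r[4] = 19  (first piece 2, then r[2]=10)
r[5] = 21  (first piece 1, then r[4]=19)
One optimal plan: pieces 2 + 2 + 1 (2 cuts) → 23 − 2 = 21.

21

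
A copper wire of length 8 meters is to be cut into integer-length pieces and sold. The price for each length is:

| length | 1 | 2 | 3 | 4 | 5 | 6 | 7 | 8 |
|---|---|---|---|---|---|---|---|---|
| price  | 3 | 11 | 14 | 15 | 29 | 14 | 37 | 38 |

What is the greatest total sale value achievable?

44

Build v[k] bottom-up: v[k] = max over allowed piece i of (p[i] + v[k−i]).
v[1] = 3
v[2] = max(3+3, 11+0) = 11
v[3] = max(3+11, 11+3, 14+0) = 14
v[4] = max(3+14, 11+11, 14+3, 15+0) = 22
v[5] = max(3+22, 11+14, 14+11, 15+3, 29+0) = 29
v[6] = max(3+29, 11+22, 14+14, 15+11, 29+3, 14+0) = 33
v[7] = max(3+33, 11+29, 14+22, …, 14+3, 37+0) = 40
v[8] = max(3+40, 11+33, 14+29, …, 37+3, 38+0) = 44
One optimal cutting: 2 + 2 + 2 + 2 → €11 + €11 + €11 + €11 = €44.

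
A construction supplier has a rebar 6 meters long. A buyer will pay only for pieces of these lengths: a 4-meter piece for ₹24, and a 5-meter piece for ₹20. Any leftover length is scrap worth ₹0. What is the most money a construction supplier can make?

24

Let best[k] be the best obtainable value from length k. For each k, try every first piece i and keep the best of price[i] + best[k−i].
best[1] = 0
best[2] = 0
best[3] = 0
best[4] = 24
best[5] = 24
best[6] = 24
One optimal cutting: pieces 4 with 2 meters of scrap → ₹24.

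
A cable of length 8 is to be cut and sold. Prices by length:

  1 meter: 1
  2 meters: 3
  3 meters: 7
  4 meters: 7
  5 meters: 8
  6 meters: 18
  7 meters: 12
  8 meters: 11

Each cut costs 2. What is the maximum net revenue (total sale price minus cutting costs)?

Consider every possible first cut. r[k] is the best of p[i]+r[k−i] over all sellable i≤k, charging 2 whenever i<k.
r[1] = 1
r[2] = max(1+1-2, 3+0) = 3
r[3] = max(1+3-2, 3+1-2, 7+0) = 7
r[4] = max(1+7-2, 3+3-2, 7+1-2, 7+0) = 7
r[5] = max(1+7-2, 3+7-2, 7+3-2, 7+1-2, 8+0) = 8
r[6] = max(1+8-2, 3+7-2, 7+7-2, 7+3-2, 8+1-2, 18+0) = 18
r[7] = max(1+18-2, 3+8-2, 7+7-2, …, 18+1-2, 12+0) = 17
r[8] = max(1+17-2, 3+18-2, 7+8-2, …, 12+1-2, 11+0) = 19
One optimal plan: pieces 6 + 2 (1 cut) → 21 − 2 = 19.

19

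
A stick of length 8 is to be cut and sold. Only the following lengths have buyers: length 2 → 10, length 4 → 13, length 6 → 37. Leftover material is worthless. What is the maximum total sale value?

47

Let best[k] be the best obtainable value from length k. For each k, try every first piece i and keep the best of price[i] + best[k−i].
best[1] = 0
best[2] = 10
best[3] = 10
best[4] = 20  (first piece 2, then best[2]=10)
best[5] = 20
best[6] = 37
best[7] = 37
best[8] = 47  (first piece 2, then best[6]=37)
One optimal cutting: 6 + 2 → 47.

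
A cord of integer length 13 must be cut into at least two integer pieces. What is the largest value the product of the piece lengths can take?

108

Let g[k] be the best product for length k (with at least one cut). For each first piece i, the rest contributes max(k−i, g[k−i]).
g[2] = 1×max(1,0) = 1×1 = 1
g[3] = max(1×2, 2×1) = 2
g[4] = max(1×3, 2×2, 3×1) = 4
g[5] = max(1×4, 2×3, 3×2, 4×1) = 6
g[6] = max(1×6, 2×4, 3×3, 4×2, 5×1) = 9
g[7] = max(1×9, 2×6, 3×4, 4×3, 5×2, 6×1) = 12
g[8] = max(1×12, 2×9, 3×6, …, 6×2, 7×1) = 18
g[9] = max(1×18, 2×12, 3×9, …, 7×2, 8×1) = 27
g[10] = max(1×27, 2×18, 3×12, …, 8×2, 9×1) = 36
g[11] = max(1×36, 2×27, 3×18, …, 9×2, 10×1) = 54
g[12] = max(1×54, 2×36, 3×27, …, 10×2, 11×1) = 81
g[13] = max(1×81, 2×54, 3×36, …, 11×2, 12×1) = 108
One optimal split: 3 + 3 + 3 + 2 + 2; product 3×3×3×2×2 = 108.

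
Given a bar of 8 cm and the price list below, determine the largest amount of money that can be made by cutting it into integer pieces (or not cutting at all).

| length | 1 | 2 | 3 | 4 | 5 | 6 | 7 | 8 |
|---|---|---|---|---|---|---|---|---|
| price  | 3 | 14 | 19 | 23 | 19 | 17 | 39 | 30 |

Let R[k] be the best obtainable value from length k. For each k, try every first piece i and keep the best of price[i] + R[k−i].
R[1] = 3
R[2] = max(3+3, 14+0) = 14
R[3] = max(3+14, 14+3, 19+0) = 19
R[4] = max(3+19, 14+14, 19+3, 23+0) = 28
R[5] = max(3+28, 14+19, 19+14, 23+3, 19+0) = 33
R[6] = max(3+33, 14+28, 19+19, 23+14, 19+3, 17+0) = 42
R[7] = max(3+42, 14+33, 19+28, …, 17+3, 39+0) = 47
R[8] = max(3+47, 14+42, 19+33, …, 39+3, 30+0) = 56
One optimal cutting: 2 + 2 + 2 + 2 → €14 + €14 + €14 + €14 = €56.

56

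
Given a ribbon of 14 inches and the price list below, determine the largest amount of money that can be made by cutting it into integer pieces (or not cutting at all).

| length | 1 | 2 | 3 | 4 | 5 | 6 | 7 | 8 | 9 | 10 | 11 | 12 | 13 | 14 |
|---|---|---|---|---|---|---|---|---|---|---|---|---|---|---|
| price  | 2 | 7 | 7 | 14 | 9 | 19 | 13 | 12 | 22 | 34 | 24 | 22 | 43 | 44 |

49

Consider every possible first cut. best[k] is the best of p[i]+best[k−i] over all sellable i≤k.
best[1] = 2
best[2] = 7
best[3] = 9  (first piece 1, then best[2]=7)
best[4] = 14  (first piece 2, then best[2]=7)
best[5] = 16  (first piece 1, then best[4]=14)
best[6] = 21  (first piece 2, then best[4]=14)
best[7] = 23  (first piece 1, then best[6]=21)
best[8] = 28  (first piece 2, then best[6]=21)
best[9] = 30  (first piece 1, then best[8]=28)
best[10] = 35  (first piece 2, then best[8]=28)
best[11] = 37  (first piece 1, then best[10]=35)
best[12] = 42  (first piece 2, then best[10]=35)
best[13] = 44  (first piece 1, then best[12]=42)
best[14] = 49  (first piece 2, then best[12]=42)
One optimal cutting: 2 + 2 + 2 + 2 + 2 + 2 + 2 → ¢7 + ¢7 + ¢7 + ¢7 + ¢7 + ¢7 + ¢7 = ¢49.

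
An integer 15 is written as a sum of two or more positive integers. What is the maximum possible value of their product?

Let f[k] be the best product for length k (with at least one cut). For each first piece i, the rest contributes max(k−i, f[k−i]).
f[2] = 1·max(1,0) = 1·1 = 1
f[3] = 1·max(2,1) = 1·2 = 2
f[4] = 2·max(2,1) = 2·2 = 4
f[5] = 2·max(3,2) = 2·3 = 6
f[6] = 3·max(3,2) = 3·3 = 9
f[7] = 2·max(5,6) = 2·6 = 12
f[8] = 2·max(6,9) = 2·9 = 18
f[9] = 3·max(6,9) = 3·9 = 27
f[10] = 2·max(8,18) = 2·18 = 36
f[11] = 2·max(9,27) = 2·27 = 54
f[12] = 3·max(9,27) = 3·27 = 81
f[13] = 2·max(11,54) = 2·54 = 108
f[14] = 2·max(12,81) = 2·81 = 162
f[15] = 3·max(12,81) = 3·81 = 243
One optimal split: 3 + 3 + 3 + 3 + 3; product 3·3·3·3·3 = 243.

243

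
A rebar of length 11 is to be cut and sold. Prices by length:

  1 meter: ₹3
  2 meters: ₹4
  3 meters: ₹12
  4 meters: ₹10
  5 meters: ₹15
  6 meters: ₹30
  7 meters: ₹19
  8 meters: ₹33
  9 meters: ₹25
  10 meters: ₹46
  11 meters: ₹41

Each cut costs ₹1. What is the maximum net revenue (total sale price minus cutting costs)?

48

Consider every possible first cut. net[k] is the best of p[i]+net[k−i] over all sellable i≤k, charging 1 whenever i<k.
net[1] = 3
net[2] = max(3+3-1, 4+0) = 5
net[3] = max(3+5-1, 4+3-1, 12+0) = 12
net[4] = max(3+12-1, 4+5-1, 12+3-1, 10+0) = 14
net[5] = max(3+14-1, 4+12-1, 12+5-1, 10+3-1, 15+0) = 16
net[6] = max(3+16-1, 4+14-1, 12+12-1, 10+5-1, 15+3-1, 30+0) = 30
net[7] = max(3+30-1, 4+16-1, 12+14-1, …, 30+3-1, 19+0) = 32
net[8] = max(3+32-1, 4+30-1, 12+16-1, …, 19+3-1, 33+0) = 34
net[9] = max(3+34-1, 4+32-1, 12+30-1, …, 33+3-1, 25+0) = 41
net[10] = max(3+41-1, 4+34-1, 12+32-1, …, 25+3-1, 46+0) = 46
net[11] = max(3+46-1, 4+41-1, 12+34-1, …, 46+3-1, 41+0) = 48
One optimal plan: pieces 10 + 1 (1 cut) → ₹49 − ₹1 = ₹48.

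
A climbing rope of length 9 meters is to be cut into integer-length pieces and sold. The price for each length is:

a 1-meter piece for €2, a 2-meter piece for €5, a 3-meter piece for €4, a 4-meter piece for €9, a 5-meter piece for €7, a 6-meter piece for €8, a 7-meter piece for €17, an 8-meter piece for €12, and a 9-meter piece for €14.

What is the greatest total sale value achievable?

22

Consider every possible first cut. v[k] is the best of p[i]+v[k−i] over all sellable i≤k.
v[1] = 2
v[2] = 5
v[3] = 7  (first piece 1, then v[2]=5)
v[4] = 10  (first piece 2, then v[2]=5)
v[5] = 12  (first piece 1, then v[4]=10)
v[6] = 15  (first piece 2, then v[4]=10)
v[7] = 17  (first piece 1, then v[6]=15)
v[8] = 20  (first piece 2, then v[6]=15)
v[9] = 22  (first piece 1, then v[8]=20)
One optimal cutting: 2 + 2 + 2 + 2 + 1 → €5 + €5 + €5 + €5 + €2 = €22.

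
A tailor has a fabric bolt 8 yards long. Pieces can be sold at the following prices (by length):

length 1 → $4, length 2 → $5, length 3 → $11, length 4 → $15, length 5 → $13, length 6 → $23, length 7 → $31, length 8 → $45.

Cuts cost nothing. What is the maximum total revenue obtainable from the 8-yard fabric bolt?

45

Consider every possible first cut. best[k] is the best of p[i]+best[k−i] over all sellable i≤k.
best[1] = 4
best[2] = max(4+4, 5+0) = 8
best[3] = max(4+8, 5+4, 11+0) = 12
best[4] = max(4+12, 5+8, 11+4, 15+0) = 16
best[5] = max(4+16, 5+12, 11+8, 15+4, 13+0) = 20
best[6] = max(4+20, 5+16, 11+12, 15+8, 13+4, 23+0) = 24
best[7] = max(4+24, 5+20, 11+16, …, 23+4, 31+0) = 31
best[8] = max(4+31, 5+24, 11+20, …, 31+4, 45+0) = 45
Best is to sell the whole 8-yard piece uncut for $45.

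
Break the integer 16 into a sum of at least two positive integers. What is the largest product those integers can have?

Let m[k] be the best product for length k (with at least one cut). For each first piece i, the rest contributes max(k−i, m[k−i]).
m[2] = 1·max(1,0) = 1·1 = 1
m[3] = 1·max(2,1) = 1·2 = 2
m[4] = 2·max(2,1) = 2·2 = 4
m[5] = 2·max(3,2) = 2·3 = 6
m[6] = 3·max(3,2) = 3·3 = 9
m[7] = 2·max(5,6) = 2·6 = 12
m[8] = 2·max(6,9) = 2·9 = 18
m[9] = 3·max(6,9) = 3·9 = 27
m[10] = 2·max(8,18) = 2·18 = 36
m[11] = 2·max(9,27) = 2·27 = 54
m[12] = 3·max(9,27) = 3·27 = 81
m[13] = 2·max(11,54) = 2·54 = 108
m[14] = 2·max(12,81) = 2·81 = 162
m[15] = 3·max(12,81) = 3·81 = 243
m[16] = 2·max(14,162) = 2·162 = 324
One optimal split: 3 + 3 + 3 + 3 + 2 + 2; product 3·3·3·3·2·2 = 324.

324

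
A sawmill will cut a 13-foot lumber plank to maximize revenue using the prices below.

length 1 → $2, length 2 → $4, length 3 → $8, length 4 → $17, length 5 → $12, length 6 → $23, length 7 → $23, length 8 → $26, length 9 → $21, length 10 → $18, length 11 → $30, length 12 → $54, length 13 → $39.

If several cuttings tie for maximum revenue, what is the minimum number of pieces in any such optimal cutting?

Consider every possible first cut. r[k] is the best of p[i]+r[k−i] over all sellable i≤k.
r[1] = 2
r[2] = 4  (first piece 1, then r[1]=2)
r[3] = 8
r[4] = 17
r[5] = 19  (first piece 1, then r[4]=17)
r[6] = 23
r[7] = 25  (first piece 1, then r[6]=23)
r[8] = 34  (first piece 4, then r[4]=17)
r[9] = 36  (first piece 1, then r[8]=34)
r[10] = 40  (first piece 4, then r[6]=23)
r[11] = 42  (first piece 1, then r[10]=40)
r[12] = 54
r[13] = 56  (first piece 1, then r[12]=54)
Maximum revenue is $56.
Now minimize piece count subject to staying optimal: for each k, pieces[k] = 1 + min over i with p[i]+r[k−i]=r[k] of pieces[k−i].
pieces[10] = 2
pieces[11] = 3
pieces[12] = 1
pieces[13] = 2

2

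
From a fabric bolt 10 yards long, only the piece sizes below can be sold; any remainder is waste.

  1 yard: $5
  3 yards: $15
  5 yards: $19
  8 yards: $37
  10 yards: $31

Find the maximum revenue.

Consider every possible first cut. r[k] is the best of p[i]+r[k−i] over all sellable i≤k.
r[1] = 5
r[2] = 10  (first piece 1, then r[1]=5)
r[3] = max(5+10, 15+0) = 15
r[4] = max(5+15, 15+5) = 20
r[5] = max(5+20, 15+10, 19+0) = 25
r[6] = max(5+25, 15+15, 19+5) = 30
r[7] = max(5+30, 15+20, 19+10) = 35
r[8] = max(5+35, 15+25, 19+15, 37+0) = 40
r[9] = max(5+40, 15+30, 19+20, 37+5) = 45
r[10] = max(5+45, 15+35, 19+25, 37+10, 31+0) = 50
One optimal cutting: 1 + 1 + 1 + 1 + 1 + 1 + 1 + 1 + 1 + 1 → $50.

50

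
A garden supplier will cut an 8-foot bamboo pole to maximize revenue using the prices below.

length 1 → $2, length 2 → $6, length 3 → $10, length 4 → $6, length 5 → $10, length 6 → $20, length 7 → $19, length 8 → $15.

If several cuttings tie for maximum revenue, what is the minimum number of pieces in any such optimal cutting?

Let r[k] be the best obtainable value from length k. For each k, try every first piece i and keep the best of price[i] + r[k−i].
r[1] = 2
r[2] = 6
r[3] = 10
r[4] = 12  (first piece 1, then r[3]=10)
r[5] = 16  (first piece 2, then r[3]=10)
r[6] = 20  (first piece 3, then r[3]=10)
r[7] = 22  (first piece 1, then r[6]=20)
r[8] = 26  (first piece 2, then r[6]=20)
Maximum revenue is $26.
Now minimize piece count subject to staying optimal: for each k, pieces[k] = 1 + min over i with p[i]+r[k−i]=r[k] of pieces[k−i].
pieces[5] = 2
pieces[6] = 1
pieces[7] = 2
pieces[8] = 2

2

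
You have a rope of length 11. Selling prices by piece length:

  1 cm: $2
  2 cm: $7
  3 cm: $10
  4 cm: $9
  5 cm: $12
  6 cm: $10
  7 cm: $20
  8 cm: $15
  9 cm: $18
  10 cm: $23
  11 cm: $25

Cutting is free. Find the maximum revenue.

Let R[k] be the best obtainable value from length k. For each k, try every first piece i and keep the best of price[i] + R[k−i].
R[1] = 2
R[2] = max(2+2, 7+0) = 7
R[3] = max(2+7, 7+2, 10+0) = 10
R[4] = max(2+10, 7+7, 10+2, 9+0) = 14
R[5] = max(2+14, 7+10, 10+7, 9+2, 12+0) = 17
R[6] = max(2+17, 7+14, 10+10, 9+7, 12+2, 10+0) = 21
R[7] = max(2+21, 7+17, 10+14, …, 10+2, 20+0) = 24
R[8] = max(2+24, 7+21, 10+17, …, 20+2, 15+0) = 28
R[9] = max(2+28, 7+24, 10+21, …, 15+2, 18+0) = 31
R[10] = max(2+31, 7+28, 10+24, …, 18+2, 23+0) = 35
R[11] = max(2+35, 7+31, 10+28, …, 23+2, 25+0) = 38
One optimal cutting: 3 + 2 + 2 + 2 + 2 → $10 + $7 + $7 + $7 + $7 = $38.

38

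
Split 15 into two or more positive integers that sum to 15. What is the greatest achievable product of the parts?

Define f[k] = max over 1≤i<k of i · max(k−i, f[k−i]); the inner max lets the remainder stay uncut if that's better.
f[2] = 1*max(1,0) = 1*1 = 1
f[3] = 1*max(2,1) = 1*2 = 2
f[4] = 2*max(2,1) = 2*2 = 4
f[5] = 2*max(3,2) = 2*3 = 6
f[6] = 3*max(3,2) = 3*3 = 9
f[7] = 2*max(5,6) = 2*6 = 12
f[8] = 2*max(6,9) = 2*9 = 18
f[9] = 3*max(6,9) = 3*9 = 27
f[10] = 2*max(8,18) = 2*18 = 36
f[11] = 2*max(9,27) = 2*27 = 54
f[12] = 3*max(9,27) = 3*27 = 81
f[13] = 2*max(11,54) = 2*54 = 108
f[14] = 2*max(12,81) = 2*81 = 162
f[15] = 3*max(12,81) = 3*81 = 243
One optimal split: 3 + 3 + 3 + 3 + 3; product 3*3*3*3*3 = 243.

243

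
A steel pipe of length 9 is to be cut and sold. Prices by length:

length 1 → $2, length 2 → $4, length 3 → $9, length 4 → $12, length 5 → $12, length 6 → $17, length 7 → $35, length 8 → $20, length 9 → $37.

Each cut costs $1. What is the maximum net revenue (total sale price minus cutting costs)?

Let v[k] be the best obtainable value from length k. For each k, try every first piece i and keep the best of price[i] + v[k−i] minus the 1 cut fee when i<k.
v[1] = 2
v[2] = max(2+2-1, 4+0) = 4
v[3] = max(2+4-1, 4+2-1, 9+0) = 9
v[4] = max(2+9-1, 4+4-1, 9+2-1, 12+0) = 12
v[5] = max(2+12-1, 4+9-1, 9+4-1, 12+2-1, 12+0) = 13
v[6] = max(2+13-1, 4+12-1, 9+9-1, 12+4-1, 12+2-1, 17+0) = 17
v[7] = max(2+17-1, 4+13-1, 9+12-1, …, 17+2-1, 35+0) = 35
v[8] = max(2+35-1, 4+17-1, 9+13-1, …, 35+2-1, 20+0) = 36
v[9] = max(2+36-1, 4+35-1, 9+17-1, …, 20+2-1, 37+0) = 38
One optimal plan: pieces 7 + 2 (1 cut) → $39 − $1 = $38.

38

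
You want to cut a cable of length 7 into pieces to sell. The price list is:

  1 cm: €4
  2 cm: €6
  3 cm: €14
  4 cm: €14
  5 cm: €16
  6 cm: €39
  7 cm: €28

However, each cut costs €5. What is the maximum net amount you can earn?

Consider every possible first cut. v[k] is the best of p[i]+v[k−i] over all sellable i≤k, charging 5 whenever i<k.
v[1] = 4
v[2] = max(4+4-5, 6+0) = 6
v[3] = max(4+6-5, 6+4-5, 14+0) = 14
v[4] = max(4+14-5, 6+6-5, 14+4-5, 14+0) = 14
v[5] = max(4+14-5, 6+14-5, 14+6-5, 14+4-5, 16+0) = 16
v[6] = max(4+16-5, 6+14-5, 14+14-5, 14+6-5, 16+4-5, 39+0) = 39
v[7] = max(4+39-5, 6+16-5, 14+14-5, …, 39+4-5, 28+0) = 38
One optimal plan: pieces 6 + 1 (1 cut) → €43 − €5 = €38.

38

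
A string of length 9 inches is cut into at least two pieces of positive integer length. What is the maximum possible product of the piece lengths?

27

Define prod[k] = max over 1≤i<k of i · max(k−i, prod[k−i]); the inner max lets the remainder stay uncut if that's better.
prod[2] = 1×max(1,0) = 1×1 = 1
prod[3] = 1×max(2,1) = 1×2 = 2
prod[4] = 2×max(2,1) = 2×2 = 4
prod[5] = 2×max(3,2) = 2×3 = 6
prod[6] = 3×max(3,2) = 3×3 = 9
prod[7] = 2×max(5,6) = 2×6 = 12
prod[8] = 2×max(6,9) = 2×9 = 18
prod[9] = 3×max(6,9) = 3×9 = 27
One optimal split: 3 + 3 + 3; product 3×3×3 = 27.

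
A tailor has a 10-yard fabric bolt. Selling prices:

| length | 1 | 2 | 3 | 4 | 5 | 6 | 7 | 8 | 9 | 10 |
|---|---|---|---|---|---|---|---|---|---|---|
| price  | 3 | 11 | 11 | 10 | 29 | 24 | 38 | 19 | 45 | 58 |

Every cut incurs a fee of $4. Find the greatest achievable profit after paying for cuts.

58

Build net[k] bottom-up: net[k] = max over allowed piece i of (p[i] + net[k−i]) − 4 per cut.
net[1] = 3
net[2] = 11
net[3] = 11
net[4] = 18  (first piece 2, then net[2]=11)
net[5] = 29
net[6] = 28  (first piece 1, then net[5]=29)
net[7] = 38
net[8] = 37  (first piece 1, then net[7]=38)
net[9] = 45  (first piece 2, then net[7]=38)
net[10] = 58
Best is to make no cuts and sell whole for $58.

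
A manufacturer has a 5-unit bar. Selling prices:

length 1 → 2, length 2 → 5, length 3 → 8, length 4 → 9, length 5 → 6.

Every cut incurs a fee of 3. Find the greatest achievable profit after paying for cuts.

10

Consider every possible first cut. v[k] is the best of p[i]+v[k−i] over all sellable i≤k, charging 3 whenever i<k.
v[1] = 2
v[2] = max(2+2-3, 5+0) = 5
v[3] = max(2+5-3, 5+2-3, 8+0) = 8
v[4] = max(2+8-3, 5+5-3, 8+2-3, 9+0) = 9
v[5] = max(2+9-3, 5+8-3, 8+5-3, 9+2-3, 6+0) = 10
One optimal plan: pieces 3 + 2 (1 cut) → 13 − 3 = 10.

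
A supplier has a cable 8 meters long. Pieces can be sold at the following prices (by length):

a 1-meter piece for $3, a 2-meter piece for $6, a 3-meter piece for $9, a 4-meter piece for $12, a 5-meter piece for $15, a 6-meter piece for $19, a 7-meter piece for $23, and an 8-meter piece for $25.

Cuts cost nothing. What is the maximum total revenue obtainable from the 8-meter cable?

Consider every possible first cut. v[k] is the best of p[i]+v[k−i] over all sellable i≤k.
v[1] = 3
v[2] = max(3+3, 6+0) = 6
v[3] = max(3+6, 6+3, 9+0) = 9
v[4] = max(3+9, 6+6, 9+3, 12+0) = 12
v[5] = max(3+12, 6+9, 9+6, 12+3, 15+0) = 15
v[6] = max(3+15, 6+12, 9+9, 12+6, 15+3, 19+0) = 19
v[7] = max(3+19, 6+15, 9+12, …, 19+3, 23+0) = 23
v[8] = max(3+23, 6+19, 9+15, …, 23+3, 25+0) = 26
One optimal cutting: 7 + 1 → $23 + $3 = $26.

26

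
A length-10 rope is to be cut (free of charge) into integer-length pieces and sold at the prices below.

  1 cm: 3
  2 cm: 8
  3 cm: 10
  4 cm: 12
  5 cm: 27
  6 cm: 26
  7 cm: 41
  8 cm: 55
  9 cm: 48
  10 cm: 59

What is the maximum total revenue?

63

Consider every possible first cut. R[k] is the best of p[i]+R[k−i] over all sellable i≤k.
R[1] = 3
R[2] = 8
R[3] = 11  (first piece 1, then R[2]=8)
R[4] = 16  (first piece 2, then R[2]=8)
R[5] = 27
R[6] = 30  (first piece 1, then R[5]=27)
R[7] = 41
R[8] = 55
R[9] = 58  (first piece 1, then R[8]=55)
R[10] = 63  (first piece 2, then R[8]=55)
One optimal cutting: 8 + 2 → 55 + 8 = 63.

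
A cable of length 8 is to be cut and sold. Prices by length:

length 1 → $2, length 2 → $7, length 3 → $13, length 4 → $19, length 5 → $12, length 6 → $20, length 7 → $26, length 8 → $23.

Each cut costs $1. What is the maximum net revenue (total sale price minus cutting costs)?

Build net[k] bottom-up: net[k] = max over allowed piece i of (p[i] + net[k−i]) − 1 per cut.
net[1] = 2
net[2] = 7
net[3] = 13
net[4] = 19
net[5] = 20  (first piece 1, then net[4]=19)
net[6] = 25  (first piece 2, then net[4]=19)
net[7] = 31  (first piece 3, then net[4]=19)
net[8] = 37  (first piece 4, then net[4]=19)
One optimal plan: pieces 4 + 4 (1 cut) → $38 − $1 = $37.

37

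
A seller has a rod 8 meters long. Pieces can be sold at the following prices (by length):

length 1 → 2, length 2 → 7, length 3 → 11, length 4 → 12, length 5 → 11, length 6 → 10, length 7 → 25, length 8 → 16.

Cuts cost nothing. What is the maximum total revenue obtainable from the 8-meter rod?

29

Let v[k] be the best obtainable value from length k. For each k, try every first piece i and keep the best of price[i] + v[k−i].
v[1] = 2
v[2] = max(2+2, 7+0) = 7
v[3] = max(2+7, 7+2, 11+0) = 11
v[4] = max(2+11, 7+7, 11+2, 12+0) = 14
v[5] = max(2+14, 7+11, 11+7, 12+2, 11+0) = 18
v[6] = max(2+18, 7+14, 11+11, 12+7, 11+2, 10+0) = 22
v[7] = max(2+22, 7+18, 11+14, …, 10+2, 25+0) = 25
v[8] = max(2+25, 7+22, 11+18, …, 25+2, 16+0) = 29
One optimal cutting: 3 + 3 + 2 → 11 + 11 + 7 = 29.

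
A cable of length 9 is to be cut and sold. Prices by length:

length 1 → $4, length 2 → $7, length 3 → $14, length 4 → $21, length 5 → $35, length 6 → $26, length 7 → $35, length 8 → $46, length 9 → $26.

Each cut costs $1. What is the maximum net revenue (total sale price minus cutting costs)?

Consider every possible first cut. r[k] is the best of p[i]+r[k−i] over all sellable i≤k, charging 1 whenever i<k.
r[1] = 4
r[2] = max(4+4-1, 7+0) = 7
r[3] = max(4+7-1, 7+4-1, 14+0) = 14
r[4] = max(4+14-1, 7+7-1, 14+4-1, 21+0) = 21
r[5] = max(4+21-1, 7+14-1, 14+7-1, 21+4-1, 35+0) = 35
r[6] = max(4+35-1, 7+21-1, 14+14-1, 21+7-1, 35+4-1, 26+0) = 38
r[7] = max(4+38-1, 7+35-1, 14+21-1, …, 26+4-1, 35+0) = 41
r[8] = max(4+41-1, 7+38-1, 14+35-1, …, 35+4-1, 46+0) = 48
r[9] = max(4+48-1, 7+41-1, 14+38-1, …, 46+4-1, 26+0) = 55
One optimal plan: pieces 5 + 4 (1 cut) → $56 − $1 = $55.

55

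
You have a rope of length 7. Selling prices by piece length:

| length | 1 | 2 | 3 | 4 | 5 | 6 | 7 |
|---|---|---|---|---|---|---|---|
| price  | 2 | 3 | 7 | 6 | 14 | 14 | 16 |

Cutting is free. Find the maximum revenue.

Consider every possible first cut. r[k] is the best of p[i]+r[k−i] over all sellable i≤k.
r[1] = 2
r[2] = 4  (first piece 1, then r[1]=2)
r[3] = 7
r[4] = 9  (first piece 1, then r[3]=7)
r[5] = 14
r[6] = 16  (first piece 1, then r[5]=14)
r[7] = 18  (first piece 1, then r[6]=16)
One optimal cutting: 5 + 1 + 1 → 14 + 2 + 2 = 18.

18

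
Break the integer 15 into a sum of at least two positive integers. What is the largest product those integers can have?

243

Define f[k] = max over 1≤i<k of i · max(k−i, f[k−i]); the inner max lets the remainder stay uncut if that's better.
f[2] = 1·max(1,0) = 1·1 = 1
f[3] = 1·max(2,1) = 1·2 = 2
f[4] = 2·max(2,1) = 2·2 = 4
f[5] = 2·max(3,2) = 2·3 = 6
f[6] = 3·max(3,2) = 3·3 = 9
f[7] = 2·max(5,6) = 2·6 = 12
f[8] = 2·max(6,9) = 2·9 = 18
f[9] = 3·max(6,9) = 3·9 = 27
f[10] = 2·max(8,18) = 2·18 = 36
f[11] = 2·max(9,27) = 2·27 = 54
f[12] = 3·max(9,27) = 3·27 = 81
f[13] = 2·max(11,54) = 2·54 = 108
f[14] = 2·max(12,81) = 2·81 = 162
f[15] = 3·max(12,81) = 3·81 = 243
One optimal split: 3 + 3 + 3 + 3 + 3; product 3·3·3·3·3 = 243.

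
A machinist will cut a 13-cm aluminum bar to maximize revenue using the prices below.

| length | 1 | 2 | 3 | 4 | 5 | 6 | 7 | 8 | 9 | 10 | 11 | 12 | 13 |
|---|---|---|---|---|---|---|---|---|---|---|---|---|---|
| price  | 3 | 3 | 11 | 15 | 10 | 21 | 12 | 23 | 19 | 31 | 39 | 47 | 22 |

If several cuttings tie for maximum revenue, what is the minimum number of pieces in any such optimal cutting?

2

Consider every possible first cut. r[k] is the best of p[i]+r[k−i] over all sellable i≤k.
r[1] = 3
r[2] = 6  (first piece 1, then r[1]=3)
r[3] = 11
r[4] = 15
r[5] = 18  (first piece 1, then r[4]=15)
r[6] = 22  (first piece 3, then r[3]=11)
r[7] = 26  (first piece 3, then r[4]=15)
r[8] = 30  (first piece 4, then r[4]=15)
r[9] = 33  (first piece 1, then r[8]=30)
r[10] = 37  (first piece 3, then r[7]=26)
r[11] = 41  (first piece 3, then r[8]=30)
r[12] = 47
r[13] = 50  (first piece 1, then r[12]=47)
Maximum revenue is $50.
Now minimize piece count subject to staying optimal: for each k, pieces[k] = 1 + min over i with p[i]+r[k−i]=r[k] of pieces[k−i].
pieces[10] = 3
pieces[11] = 3
pieces[12] = 1
pieces[13] = 2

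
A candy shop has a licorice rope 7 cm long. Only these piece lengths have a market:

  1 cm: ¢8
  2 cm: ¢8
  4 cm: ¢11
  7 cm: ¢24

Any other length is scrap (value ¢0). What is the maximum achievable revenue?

56

Consider every possible first cut. r[k] is the best of p[i]+r[k−i] over all sellable i≤k.
r[1] = 8
r[2] = 16  (first piece 1, then r[1]=8)
r[3] = 24  (first piece 1, then r[2]=16)
r[4] = 32  (first piece 1, then r[3]=24)
r[5] = 40  (first piece 1, then r[4]=32)
r[6] = 48  (first piece 1, then r[5]=40)
r[7] = 56  (first piece 1, then r[6]=48)
One optimal cutting: 1 + 1 + 1 + 1 + 1 + 1 + 1 → ¢56.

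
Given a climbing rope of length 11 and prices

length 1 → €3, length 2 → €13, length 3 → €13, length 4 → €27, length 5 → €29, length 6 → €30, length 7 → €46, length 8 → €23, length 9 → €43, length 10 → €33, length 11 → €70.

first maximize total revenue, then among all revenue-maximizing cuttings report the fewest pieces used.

2

Consider every possible first cut. r[k] is the best of p[i]+r[k−i] over all sellable i≤k.
r[1] = 3
r[2] = max(3+3, 13+0) = 13
r[3] = max(3+13, 13+3, 13+0) = 16
r[4] = max(3+16, 13+13, 13+3, 27+0) = 27
r[5] = max(3+27, 13+16, 13+13, 27+3, 29+0) = 30
r[6] = max(3+30, 13+27, 13+16, 27+13, 29+3, 30+0) = 40
r[7] = max(3+40, 13+30, 13+27, …, 30+3, 46+0) = 46
r[8] = max(3+46, 13+40, 13+30, …, 46+3, 23+0) = 54
r[9] = max(3+54, 13+46, 13+40, …, 23+3, 43+0) = 59
r[10] = max(3+59, 13+54, 13+46, …, 43+3, 33+0) = 67
r[11] = max(3+67, 13+59, 13+54, …, 33+3, 70+0) = 73
Maximum revenue is €73.
Now minimize piece count subject to staying optimal: for each k, pieces[k] = 1 + min over i with p[i]+r[k−i]=r[k] of pieces[k−i].
pieces[8] = 2
pieces[9] = 2
pieces[10] = 3
pieces[11] = 2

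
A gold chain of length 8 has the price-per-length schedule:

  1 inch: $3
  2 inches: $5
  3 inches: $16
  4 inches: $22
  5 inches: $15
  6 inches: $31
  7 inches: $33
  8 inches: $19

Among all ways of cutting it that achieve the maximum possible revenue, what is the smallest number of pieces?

Consider every possible first cut. r[k] is the best of p[i]+r[k−i] over all sellable i≤k.
r[1] = 3
r[2] = 6  (first piece 1, then r[1]=3)
r[3] = 16
r[4] = 22
r[5] = 25  (first piece 1, then r[4]=22)
r[6] = 32  (first piece 3, then r[3]=16)
r[7] = 38  (first piece 3, then r[4]=22)
r[8] = 44  (first piece 4, then r[4]=22)
Maximum revenue is $44.
Now minimize piece count subject to staying optimal: for each k, pieces[k] = 1 + min over i with p[i]+r[k−i]=r[k] of pieces[k−i].
pieces[5] = 2
pieces[6] = 2
pieces[7] = 2
pieces[8] = 2

2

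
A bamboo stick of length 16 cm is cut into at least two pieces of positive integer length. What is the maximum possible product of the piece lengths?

324

Let m[k] be the best product for length k (with at least one cut). For each first piece i, the rest contributes max(k−i, m[k−i]).
m[2] = 1*max(1,0) = 1*1 = 1
m[3] = max(1*2, 2*1) = 2
m[4] = max(1*3, 2*2, 3*1) = 4
m[5] = max(1*4, 2*3, 3*2, 4*1) = 6
m[6] = max(1*6, 2*4, 3*3, 4*2, 5*1) = 9
m[7] = max(1*9, 2*6, 3*4, 4*3, 5*2, 6*1) = 12
m[8] = max(1*12, 2*9, 3*6, …, 6*2, 7*1) = 18
m[9] = max(1*18, 2*12, 3*9, …, 7*2, 8*1) = 27
m[10] = max(1*27, 2*18, 3*12, …, 8*2, 9*1) = 36
m[11] = max(1*36, 2*27, 3*18, …, 9*2, 10*1) = 54
m[12] = max(1*54, 2*36, 3*27, …, 10*2, 11*1) = 81
m[13] = max(1*81, 2*54, 3*36, …, 11*2, 12*1) = 108
m[14] = max(1*108, 2*81, 3*54, …, 12*2, 13*1) = 162
m[15] = max(1*162, 2*108, 3*81, …, 13*2, 14*1) = 243
m[16] = max(1*243, 2*162, 3*108, …, 14*2, 15*1) = 324
One optimal split: 3 + 3 + 3 + 3 + 2 + 2; product 3*3*3*3*2*2 = 324.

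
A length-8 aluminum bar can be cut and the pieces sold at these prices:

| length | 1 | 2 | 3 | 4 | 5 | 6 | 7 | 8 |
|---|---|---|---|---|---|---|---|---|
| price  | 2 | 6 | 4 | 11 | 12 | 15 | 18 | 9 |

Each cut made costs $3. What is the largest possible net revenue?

19

Consider every possible first cut. r[k] is the best of p[i]+r[k−i] over all sellable i≤k, charging 3 whenever i<k.
r[1] = 2
r[2] = max(2+2-3, 6+0) = 6
r[3] = max(2+6-3, 6+2-3, 4+0) = 5
r[4] = max(2+5-3, 6+6-3, 4+2-3, 11+0) = 11
r[5] = max(2+11-3, 6+5-3, 4+6-3, 11+2-3, 12+0) = 12
r[6] = max(2+12-3, 6+11-3, 4+5-3, 11+6-3, 12+2-3, 15+0) = 15
r[7] = max(2+15-3, 6+12-3, 4+11-3, …, 15+2-3, 18+0) = 18
r[8] = max(2+18-3, 6+15-3, 4+12-3, …, 18+2-3, 9+0) = 19
One optimal plan: pieces 4 + 4 (1 cut) → $22 − $3 = $19.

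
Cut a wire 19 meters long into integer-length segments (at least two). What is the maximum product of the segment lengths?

972

Define m[k] = max over 1≤i<k of i · max(k−i, m[k−i]); the inner max lets the remainder stay uncut if that's better.
m[2] = 1*max(1,0) = 1*1 = 1
m[3] = max(1*2, 2*1) = 2
m[4] = max(1*3, 2*2, 3*1) = 4
m[5] = max(1*4, 2*3, 3*2, 4*1) = 6
m[6] = max(1*6, 2*4, 3*3, 4*2, 5*1) = 9
m[7] = max(1*9, 2*6, 3*4, 4*3, 5*2, 6*1) = 12
m[8] = max(1*12, 2*9, 3*6, …, 6*2, 7*1) = 18
m[9] = max(1*18, 2*12, 3*9, …, 7*2, 8*1) = 27
m[10] = max(1*27, 2*18, 3*12, …, 8*2, 9*1) = 36
m[11] = max(1*36, 2*27, 3*18, …, 9*2, 10*1) = 54
m[12] = max(1*54, 2*36, 3*27, …, 10*2, 11*1) = 81
m[13] = max(1*81, 2*54, 3*36, …, 11*2, 12*1) = 108
m[14] = max(1*108, 2*81, 3*54, …, 12*2, 13*1) = 162
m[15] = max(1*162, 2*108, 3*81, …, 13*2, 14*1) = 243
m[16] = max(1*243, 2*162, 3*108, …, 14*2, 15*1) = 324
m[17] = max(1*324, 2*243, 3*162, …, 15*2, 16*1) = 486
m[18] = max(1*486, 2*324, 3*243, …, 16*2, 17*1) = 729
m[19] = max(1*729, 2*486, 3*324, …, 17*2, 18*1) = 972
One optimal split: 3 + 3 + 3 + 3 + 3 + 2 + 2; product 3*3*3*3*3*2*2 = 972.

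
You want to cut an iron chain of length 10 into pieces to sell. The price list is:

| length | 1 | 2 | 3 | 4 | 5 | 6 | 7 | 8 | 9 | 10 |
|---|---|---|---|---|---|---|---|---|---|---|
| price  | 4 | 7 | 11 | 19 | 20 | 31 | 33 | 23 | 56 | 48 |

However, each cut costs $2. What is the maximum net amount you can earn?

Consider every possible first cut. r[k] is the best of p[i]+r[k−i] over all sellable i≤k, charging 2 whenever i<k.
r[1] = 4
r[2] = max(4+4-2, 7+0) = 7
r[3] = max(4+7-2, 7+4-2, 11+0) = 11
r[4] = max(4+11-2, 7+7-2, 11+4-2, 19+0) = 19
r[5] = max(4+19-2, 7+11-2, 11+7-2, 19+4-2, 20+0) = 21
r[6] = max(4+21-2, 7+19-2, 11+11-2, 19+7-2, 20+4-2, 31+0) = 31
r[7] = max(4+31-2, 7+21-2, 11+19-2, …, 31+4-2, 33+0) = 33
r[8] = max(4+33-2, 7+31-2, 11+21-2, …, 33+4-2, 23+0) = 36
r[9] = max(4+36-2, 7+33-2, 11+31-2, …, 23+4-2, 56+0) = 56
r[10] = max(4+56-2, 7+36-2, 11+33-2, …, 56+4-2, 48+0) = 58
One optimal plan: pieces 9 + 1 (1 cut) → $60 − $2 = $58.

58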